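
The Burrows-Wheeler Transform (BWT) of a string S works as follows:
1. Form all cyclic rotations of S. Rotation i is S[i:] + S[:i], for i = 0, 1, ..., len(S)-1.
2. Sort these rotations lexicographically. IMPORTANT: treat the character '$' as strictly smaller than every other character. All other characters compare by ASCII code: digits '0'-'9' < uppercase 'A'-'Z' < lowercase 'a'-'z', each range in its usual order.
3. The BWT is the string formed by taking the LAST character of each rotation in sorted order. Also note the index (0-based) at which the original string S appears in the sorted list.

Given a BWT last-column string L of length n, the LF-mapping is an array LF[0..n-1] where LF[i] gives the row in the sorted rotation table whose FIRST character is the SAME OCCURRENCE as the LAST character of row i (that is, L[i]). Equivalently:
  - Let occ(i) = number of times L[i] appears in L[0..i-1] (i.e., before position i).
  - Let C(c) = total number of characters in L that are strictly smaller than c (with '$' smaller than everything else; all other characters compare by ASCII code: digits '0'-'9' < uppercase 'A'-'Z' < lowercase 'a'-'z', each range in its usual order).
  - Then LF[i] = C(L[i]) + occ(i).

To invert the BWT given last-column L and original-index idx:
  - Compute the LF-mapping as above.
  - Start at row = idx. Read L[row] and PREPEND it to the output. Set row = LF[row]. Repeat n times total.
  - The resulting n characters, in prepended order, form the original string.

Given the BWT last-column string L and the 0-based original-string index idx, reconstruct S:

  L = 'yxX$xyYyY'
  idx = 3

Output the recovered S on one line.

Answer: YyyxxXYy$

Derivation:
LF mapping: 6 4 1 0 5 7 2 8 3
Walk LF starting at row 3, prepending L[row]:
  step 1: row=3, L[3]='$', prepend. Next row=LF[3]=0
  step 2: row=0, L[0]='y', prepend. Next row=LF[0]=6
  step 3: row=6, L[6]='Y', prepend. Next row=LF[6]=2
  step 4: row=2, L[2]='X', prepend. Next row=LF[2]=1
  step 5: row=1, L[1]='x', prepend. Next row=LF[1]=4
  step 6: row=4, L[4]='x', prepend. Next row=LF[4]=5
  step 7: row=5, L[5]='y', prepend. Next row=LF[5]=7
  step 8: row=7, L[7]='y', prepend. Next row=LF[7]=8
  step 9: row=8, L[8]='Y', prepend. Next row=LF[8]=3
Reversed output: YyyxxXYy$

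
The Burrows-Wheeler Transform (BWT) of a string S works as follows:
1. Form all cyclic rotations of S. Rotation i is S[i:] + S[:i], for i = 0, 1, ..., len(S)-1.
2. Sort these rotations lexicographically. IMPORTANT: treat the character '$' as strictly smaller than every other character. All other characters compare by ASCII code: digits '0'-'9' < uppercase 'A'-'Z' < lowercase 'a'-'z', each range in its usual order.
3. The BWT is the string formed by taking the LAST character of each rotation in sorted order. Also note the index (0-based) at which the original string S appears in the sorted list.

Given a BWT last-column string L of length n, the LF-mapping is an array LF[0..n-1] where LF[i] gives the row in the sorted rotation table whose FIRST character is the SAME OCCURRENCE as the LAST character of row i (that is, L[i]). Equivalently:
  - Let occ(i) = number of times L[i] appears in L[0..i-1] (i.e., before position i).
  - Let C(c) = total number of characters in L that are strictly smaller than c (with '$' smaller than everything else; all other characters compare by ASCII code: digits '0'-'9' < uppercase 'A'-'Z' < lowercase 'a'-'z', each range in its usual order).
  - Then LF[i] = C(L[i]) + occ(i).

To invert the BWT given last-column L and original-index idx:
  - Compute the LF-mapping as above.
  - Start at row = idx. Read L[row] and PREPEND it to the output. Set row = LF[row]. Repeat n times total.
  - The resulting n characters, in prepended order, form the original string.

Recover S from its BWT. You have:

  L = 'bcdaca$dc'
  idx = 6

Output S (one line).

Answer: cddaccab$

Derivation:
LF mapping: 3 4 7 1 5 2 0 8 6
Walk LF starting at row 6, prepending L[row]:
  step 1: row=6, L[6]='$', prepend. Next row=LF[6]=0
  step 2: row=0, L[0]='b', prepend. Next row=LF[0]=3
  step 3: row=3, L[3]='a', prepend. Next row=LF[3]=1
  step 4: row=1, L[1]='c', prepend. Next row=LF[1]=4
  step 5: row=4, L[4]='c', prepend. Next row=LF[4]=5
  step 6: row=5, L[5]='a', prepend. Next row=LF[5]=2
  step 7: row=2, L[2]='d', prepend. Next row=LF[2]=7
  step 8: row=7, L[7]='d', prepend. Next row=LF[7]=8
  step 9: row=8, L[8]='c', prepend. Next row=LF[8]=6
Reversed output: cddaccab$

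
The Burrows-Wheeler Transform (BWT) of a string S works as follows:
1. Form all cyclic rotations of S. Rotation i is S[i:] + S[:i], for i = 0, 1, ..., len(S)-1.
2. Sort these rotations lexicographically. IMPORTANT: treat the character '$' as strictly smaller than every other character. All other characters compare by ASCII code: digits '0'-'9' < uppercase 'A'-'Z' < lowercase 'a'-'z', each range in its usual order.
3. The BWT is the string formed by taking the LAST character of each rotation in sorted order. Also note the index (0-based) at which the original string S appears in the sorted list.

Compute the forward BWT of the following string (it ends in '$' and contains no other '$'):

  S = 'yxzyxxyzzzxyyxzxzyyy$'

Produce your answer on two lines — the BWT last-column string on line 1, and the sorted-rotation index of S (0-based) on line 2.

All 21 rotations (rotation i = S[i:]+S[:i]):
  rot[0] = yxzyxxyzzzxyyxzxzyyy$
  rot[1] = xzyxxyzzzxyyxzxzyyy$y
  rot[2] = zyxxyzzzxyyxzxzyyy$yx
  rot[3] = yxxyzzzxyyxzxzyyy$yxz
  rot[4] = xxyzzzxyyxzxzyyy$yxzy
  rot[5] = xyzzzxyyxzxzyyy$yxzyx
  rot[6] = yzzzxyyxzxzyyy$yxzyxx
  rot[7] = zzzxyyxzxzyyy$yxzyxxy
  rot[8] = zzxyyxzxzyyy$yxzyxxyz
  rot[9] = zxyyxzxzyyy$yxzyxxyzz
  rot[10] = xyyxzxzyyy$yxzyxxyzzz
  rot[11] = yyxzxzyyy$yxzyxxyzzzx
  rot[12] = yxzxzyyy$yxzyxxyzzzxy
  rot[13] = xzxzyyy$yxzyxxyzzzxyy
  rot[14] = zxzyyy$yxzyxxyzzzxyyx
  rot[15] = xzyyy$yxzyxxyzzzxyyxz
  rot[16] = zyyy$yxzyxxyzzzxyyxzx
  rot[17] = yyy$yxzyxxyzzzxyyxzxz
  rot[18] = yy$yxzyxxyzzzxyyxzxzy
  rot[19] = y$yxzyxxyzzzxyyxzxzyy
  rot[20] = $yxzyxxyzzzxyyxzxzyyy
Sorted (with $ < everything):
  sorted[0] = $yxzyxxyzzzxyyxzxzyyy  (last char: 'y')
  sorted[1] = xxyzzzxyyxzxzyyy$yxzy  (last char: 'y')
  sorted[2] = xyyxzxzyyy$yxzyxxyzzz  (last char: 'z')
  sorted[3] = xyzzzxyyxzxzyyy$yxzyx  (last char: 'x')
  sorted[4] = xzxzyyy$yxzyxxyzzzxyy  (last char: 'y')
  sorted[5] = xzyxxyzzzxyyxzxzyyy$y  (last char: 'y')
  sorted[6] = xzyyy$yxzyxxyzzzxyyxz  (last char: 'z')
  sorted[7] = y$yxzyxxyzzzxyyxzxzyy  (last char: 'y')
  sorted[8] = yxxyzzzxyyxzxzyyy$yxz  (last char: 'z')
  sorted[9] = yxzxzyyy$yxzyxxyzzzxy  (last char: 'y')
  sorted[10] = yxzyxxyzzzxyyxzxzyyy$  (last char: '$')
  sorted[11] = yy$yxzyxxyzzzxyyxzxzy  (last char: 'y')
  sorted[12] = yyxzxzyyy$yxzyxxyzzzx  (last char: 'x')
  sorted[13] = yyy$yxzyxxyzzzxyyxzxz  (last char: 'z')
  sorted[14] = yzzzxyyxzxzyyy$yxzyxx  (last char: 'x')
  sorted[15] = zxyyxzxzyyy$yxzyxxyzz  (last char: 'z')
  sorted[16] = zxzyyy$yxzyxxyzzzxyyx  (last char: 'x')
  sorted[17] = zyxxyzzzxyyxzxzyyy$yx  (last char: 'x')
  sorted[18] = zyyy$yxzyxxyzzzxyyxzx  (last char: 'x')
  sorted[19] = zzxyyxzxzyyy$yxzyxxyz  (last char: 'z')
  sorted[20] = zzzxyyxzxzyyy$yxzyxxy  (last char: 'y')
Last column: yyzxyyzyzy$yxzxzxxxzy
Original string S is at sorted index 10

Answer: yyzxyyzyzy$yxzxzxxxzy
10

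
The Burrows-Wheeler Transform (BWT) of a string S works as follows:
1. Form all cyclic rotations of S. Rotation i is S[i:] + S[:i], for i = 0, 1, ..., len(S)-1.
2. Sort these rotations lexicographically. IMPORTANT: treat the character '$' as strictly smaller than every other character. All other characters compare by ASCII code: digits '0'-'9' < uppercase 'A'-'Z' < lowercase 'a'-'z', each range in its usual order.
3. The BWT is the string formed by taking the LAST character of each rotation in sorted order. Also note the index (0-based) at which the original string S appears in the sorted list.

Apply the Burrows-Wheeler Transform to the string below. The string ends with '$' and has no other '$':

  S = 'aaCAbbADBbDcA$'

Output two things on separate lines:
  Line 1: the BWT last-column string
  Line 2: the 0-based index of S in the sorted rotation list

All 14 rotations (rotation i = S[i:]+S[:i]):
  rot[0] = aaCAbbADBbDcA$
  rot[1] = aCAbbADBbDcA$a
  rot[2] = CAbbADBbDcA$aa
  rot[3] = AbbADBbDcA$aaC
  rot[4] = bbADBbDcA$aaCA
  rot[5] = bADBbDcA$aaCAb
  rot[6] = ADBbDcA$aaCAbb
  rot[7] = DBbDcA$aaCAbbA
  rot[8] = BbDcA$aaCAbbAD
  rot[9] = bDcA$aaCAbbADB
  rot[10] = DcA$aaCAbbADBb
  rot[11] = cA$aaCAbbADBbD
  rot[12] = A$aaCAbbADBbDc
  rot[13] = $aaCAbbADBbDcA
Sorted (with $ < everything):
  sorted[0] = $aaCAbbADBbDcA  (last char: 'A')
  sorted[1] = A$aaCAbbADBbDc  (last char: 'c')
  sorted[2] = ADBbDcA$aaCAbb  (last char: 'b')
  sorted[3] = AbbADBbDcA$aaC  (last char: 'C')
  sorted[4] = BbDcA$aaCAbbAD  (last char: 'D')
  sorted[5] = CAbbADBbDcA$aa  (last char: 'a')
  sorted[6] = DBbDcA$aaCAbbA  (last char: 'A')
  sorted[7] = DcA$aaCAbbADBb  (last char: 'b')
  sorted[8] = aCAbbADBbDcA$a  (last char: 'a')
  sorted[9] = aaCAbbADBbDcA$  (last char: '$')
  sorted[10] = bADBbDcA$aaCAb  (last char: 'b')
  sorted[11] = bDcA$aaCAbbADB  (last char: 'B')
  sorted[12] = bbADBbDcA$aaCA  (last char: 'A')
  sorted[13] = cA$aaCAbbADBbD  (last char: 'D')
Last column: AcbCDaAba$bBAD
Original string S is at sorted index 9

Answer: AcbCDaAba$bBAD
9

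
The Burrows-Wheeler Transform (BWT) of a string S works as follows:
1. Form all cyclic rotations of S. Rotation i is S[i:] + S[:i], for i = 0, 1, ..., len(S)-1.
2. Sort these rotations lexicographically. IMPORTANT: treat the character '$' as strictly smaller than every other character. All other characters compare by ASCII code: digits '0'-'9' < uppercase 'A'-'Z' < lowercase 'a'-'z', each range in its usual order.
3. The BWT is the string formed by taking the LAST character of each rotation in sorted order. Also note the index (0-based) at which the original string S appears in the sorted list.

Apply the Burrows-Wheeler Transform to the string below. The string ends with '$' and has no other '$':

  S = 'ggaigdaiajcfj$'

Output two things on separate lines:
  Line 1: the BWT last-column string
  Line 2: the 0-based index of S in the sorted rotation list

All 14 rotations (rotation i = S[i:]+S[:i]):
  rot[0] = ggaigdaiajcfj$
  rot[1] = gaigdaiajcfj$g
  rot[2] = aigdaiajcfj$gg
  rot[3] = igdaiajcfj$gga
  rot[4] = gdaiajcfj$ggai
  rot[5] = daiajcfj$ggaig
  rot[6] = aiajcfj$ggaigd
  rot[7] = iajcfj$ggaigda
  rot[8] = ajcfj$ggaigdai
  rot[9] = jcfj$ggaigdaia
  rot[10] = cfj$ggaigdaiaj
  rot[11] = fj$ggaigdaiajc
  rot[12] = j$ggaigdaiajcf
  rot[13] = $ggaigdaiajcfj
Sorted (with $ < everything):
  sorted[0] = $ggaigdaiajcfj  (last char: 'j')
  sorted[1] = aiajcfj$ggaigd  (last char: 'd')
  sorted[2] = aigdaiajcfj$gg  (last char: 'g')
  sorted[3] = ajcfj$ggaigdai  (last char: 'i')
  sorted[4] = cfj$ggaigdaiaj  (last char: 'j')
  sorted[5] = daiajcfj$ggaig  (last char: 'g')
  sorted[6] = fj$ggaigdaiajc  (last char: 'c')
  sorted[7] = gaigdaiajcfj$g  (last char: 'g')
  sorted[8] = gdaiajcfj$ggai  (last char: 'i')
  sorted[9] = ggaigdaiajcfj$  (last char: '$')
  sorted[10] = iajcfj$ggaigda  (last char: 'a')
  sorted[11] = igdaiajcfj$gga  (last char: 'a')
  sorted[12] = j$ggaigdaiajcf  (last char: 'f')
  sorted[13] = jcfj$ggaigdaia  (last char: 'a')
Last column: jdgijgcgi$aafa
Original string S is at sorted index 9

Answer: jdgijgcgi$aafa
9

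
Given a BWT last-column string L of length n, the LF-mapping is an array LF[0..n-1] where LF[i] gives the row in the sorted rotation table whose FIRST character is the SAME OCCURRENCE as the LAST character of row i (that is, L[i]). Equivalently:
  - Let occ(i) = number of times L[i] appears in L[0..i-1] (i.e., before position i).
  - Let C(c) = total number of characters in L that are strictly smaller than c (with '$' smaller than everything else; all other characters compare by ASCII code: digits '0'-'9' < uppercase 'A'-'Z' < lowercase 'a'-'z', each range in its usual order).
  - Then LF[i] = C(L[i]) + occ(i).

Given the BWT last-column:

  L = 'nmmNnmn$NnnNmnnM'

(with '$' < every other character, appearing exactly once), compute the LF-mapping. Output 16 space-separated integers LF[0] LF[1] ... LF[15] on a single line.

Answer: 9 5 6 2 10 7 11 0 3 12 13 4 8 14 15 1

Derivation:
Char counts: '$':1, 'M':1, 'N':3, 'm':4, 'n':7
C (first-col start): C('$')=0, C('M')=1, C('N')=2, C('m')=5, C('n')=9
L[0]='n': occ=0, LF[0]=C('n')+0=9+0=9
L[1]='m': occ=0, LF[1]=C('m')+0=5+0=5
L[2]='m': occ=1, LF[2]=C('m')+1=5+1=6
L[3]='N': occ=0, LF[3]=C('N')+0=2+0=2
L[4]='n': occ=1, LF[4]=C('n')+1=9+1=10
L[5]='m': occ=2, LF[5]=C('m')+2=5+2=7
L[6]='n': occ=2, LF[6]=C('n')+2=9+2=11
L[7]='$': occ=0, LF[7]=C('$')+0=0+0=0
L[8]='N': occ=1, LF[8]=C('N')+1=2+1=3
L[9]='n': occ=3, LF[9]=C('n')+3=9+3=12
L[10]='n': occ=4, LF[10]=C('n')+4=9+4=13
L[11]='N': occ=2, LF[11]=C('N')+2=2+2=4
L[12]='m': occ=3, LF[12]=C('m')+3=5+3=8
L[13]='n': occ=5, LF[13]=C('n')+5=9+5=14
L[14]='n': occ=6, LF[14]=C('n')+6=9+6=15
L[15]='M': occ=0, LF[15]=C('M')+0=1+0=1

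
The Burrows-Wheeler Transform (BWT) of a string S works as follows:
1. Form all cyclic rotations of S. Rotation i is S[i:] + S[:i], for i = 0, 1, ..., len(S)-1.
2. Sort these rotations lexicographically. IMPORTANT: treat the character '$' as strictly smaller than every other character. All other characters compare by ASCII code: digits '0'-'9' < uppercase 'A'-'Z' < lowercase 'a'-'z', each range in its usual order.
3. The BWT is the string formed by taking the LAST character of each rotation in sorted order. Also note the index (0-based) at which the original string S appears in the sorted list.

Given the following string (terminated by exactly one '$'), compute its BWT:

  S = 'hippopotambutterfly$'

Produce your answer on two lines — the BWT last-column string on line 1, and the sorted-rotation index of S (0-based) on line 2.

Answer: ytmtr$hfapppoieotubl
5

Derivation:
All 20 rotations (rotation i = S[i:]+S[:i]):
  rot[0] = hippopotambutterfly$
  rot[1] = ippopotambutterfly$h
  rot[2] = ppopotambutterfly$hi
  rot[3] = popotambutterfly$hip
  rot[4] = opotambutterfly$hipp
  rot[5] = potambutterfly$hippo
  rot[6] = otambutterfly$hippop
  rot[7] = tambutterfly$hippopo
  rot[8] = ambutterfly$hippopot
  rot[9] = mbutterfly$hippopota
  rot[10] = butterfly$hippopotam
  rot[11] = utterfly$hippopotamb
  rot[12] = tterfly$hippopotambu
  rot[13] = terfly$hippopotambut
  rot[14] = erfly$hippopotambutt
  rot[15] = rfly$hippopotambutte
  rot[16] = fly$hippopotambutter
  rot[17] = ly$hippopotambutterf
  rot[18] = y$hippopotambutterfl
  rot[19] = $hippopotambutterfly
Sorted (with $ < everything):
  sorted[0] = $hippopotambutterfly  (last char: 'y')
  sorted[1] = ambutterfly$hippopot  (last char: 't')
  sorted[2] = butterfly$hippopotam  (last char: 'm')
  sorted[3] = erfly$hippopotambutt  (last char: 't')
  sorted[4] = fly$hippopotambutter  (last char: 'r')
  sorted[5] = hippopotambutterfly$  (last char: '$')
  sorted[6] = ippopotambutterfly$h  (last char: 'h')
  sorted[7] = ly$hippopotambutterf  (last char: 'f')
  sorted[8] = mbutterfly$hippopota  (last char: 'a')
  sorted[9] = opotambutterfly$hipp  (last char: 'p')
  sorted[10] = otambutterfly$hippop  (last char: 'p')
  sorted[11] = popotambutterfly$hip  (last char: 'p')
  sorted[12] = potambutterfly$hippo  (last char: 'o')
  sorted[13] = ppopotambutterfly$hi  (last char: 'i')
  sorted[14] = rfly$hippopotambutte  (last char: 'e')
  sorted[15] = tambutterfly$hippopo  (last char: 'o')
  sorted[16] = terfly$hippopotambut  (last char: 't')
  sorted[17] = tterfly$hippopotambu  (last char: 'u')
  sorted[18] = utterfly$hippopotamb  (last char: 'b')
  sorted[19] = y$hippopotambutterfl  (last char: 'l')
Last column: ytmtr$hfapppoieotubl
Original string S is at sorted index 5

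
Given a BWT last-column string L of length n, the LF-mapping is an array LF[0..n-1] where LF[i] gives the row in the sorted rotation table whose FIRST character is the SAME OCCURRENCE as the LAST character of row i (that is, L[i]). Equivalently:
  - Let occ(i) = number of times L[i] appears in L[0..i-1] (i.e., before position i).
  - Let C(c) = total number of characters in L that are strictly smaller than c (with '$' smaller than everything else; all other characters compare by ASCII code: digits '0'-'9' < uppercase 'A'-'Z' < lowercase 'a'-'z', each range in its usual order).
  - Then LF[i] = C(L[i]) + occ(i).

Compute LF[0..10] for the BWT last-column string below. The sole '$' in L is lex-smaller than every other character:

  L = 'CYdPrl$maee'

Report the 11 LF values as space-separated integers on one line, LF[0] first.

Answer: 1 3 5 2 10 8 0 9 4 6 7

Derivation:
Char counts: '$':1, 'C':1, 'P':1, 'Y':1, 'a':1, 'd':1, 'e':2, 'l':1, 'm':1, 'r':1
C (first-col start): C('$')=0, C('C')=1, C('P')=2, C('Y')=3, C('a')=4, C('d')=5, C('e')=6, C('l')=8, C('m')=9, C('r')=10
L[0]='C': occ=0, LF[0]=C('C')+0=1+0=1
L[1]='Y': occ=0, LF[1]=C('Y')+0=3+0=3
L[2]='d': occ=0, LF[2]=C('d')+0=5+0=5
L[3]='P': occ=0, LF[3]=C('P')+0=2+0=2
L[4]='r': occ=0, LF[4]=C('r')+0=10+0=10
L[5]='l': occ=0, LF[5]=C('l')+0=8+0=8
L[6]='$': occ=0, LF[6]=C('$')+0=0+0=0
L[7]='m': occ=0, LF[7]=C('m')+0=9+0=9
L[8]='a': occ=0, LF[8]=C('a')+0=4+0=4
L[9]='e': occ=0, LF[9]=C('e')+0=6+0=6
L[10]='e': occ=1, LF[10]=C('e')+1=6+1=7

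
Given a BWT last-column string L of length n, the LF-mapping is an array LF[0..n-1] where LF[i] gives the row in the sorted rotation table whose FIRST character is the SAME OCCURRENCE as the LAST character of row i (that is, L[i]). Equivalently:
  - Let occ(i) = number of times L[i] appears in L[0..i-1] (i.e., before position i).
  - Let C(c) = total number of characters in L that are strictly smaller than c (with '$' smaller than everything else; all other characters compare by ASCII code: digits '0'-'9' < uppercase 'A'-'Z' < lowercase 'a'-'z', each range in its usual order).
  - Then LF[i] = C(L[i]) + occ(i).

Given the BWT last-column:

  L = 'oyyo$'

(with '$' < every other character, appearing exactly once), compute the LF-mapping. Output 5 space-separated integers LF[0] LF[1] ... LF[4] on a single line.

Answer: 1 3 4 2 0

Derivation:
Char counts: '$':1, 'o':2, 'y':2
C (first-col start): C('$')=0, C('o')=1, C('y')=3
L[0]='o': occ=0, LF[0]=C('o')+0=1+0=1
L[1]='y': occ=0, LF[1]=C('y')+0=3+0=3
L[2]='y': occ=1, LF[2]=C('y')+1=3+1=4
L[3]='o': occ=1, LF[3]=C('o')+1=1+1=2
L[4]='$': occ=0, LF[4]=C('$')+0=0+0=0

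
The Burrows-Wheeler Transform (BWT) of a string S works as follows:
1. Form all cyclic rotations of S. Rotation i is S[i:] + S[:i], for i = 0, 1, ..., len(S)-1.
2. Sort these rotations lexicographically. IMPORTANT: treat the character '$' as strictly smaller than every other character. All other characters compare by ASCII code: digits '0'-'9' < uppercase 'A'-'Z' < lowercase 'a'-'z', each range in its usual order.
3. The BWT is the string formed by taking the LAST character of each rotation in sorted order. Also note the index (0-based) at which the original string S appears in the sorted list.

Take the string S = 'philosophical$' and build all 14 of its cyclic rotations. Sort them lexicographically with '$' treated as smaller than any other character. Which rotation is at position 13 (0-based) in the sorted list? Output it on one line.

Answer: sophical$philo

Derivation:
All 14 rotations (rotation i = S[i:]+S[:i]):
  rot[0] = philosophical$
  rot[1] = hilosophical$p
  rot[2] = ilosophical$ph
  rot[3] = losophical$phi
  rot[4] = osophical$phil
  rot[5] = sophical$philo
  rot[6] = ophical$philos
  rot[7] = phical$philoso
  rot[8] = hical$philosop
  rot[9] = ical$philosoph
  rot[10] = cal$philosophi
  rot[11] = al$philosophic
  rot[12] = l$philosophica
  rot[13] = $philosophical
Sorted (with $ < everything):
  sorted[0] = $philosophical
  sorted[1] = al$philosophic
  sorted[2] = cal$philosophi
  sorted[3] = hical$philosop
  sorted[4] = hilosophical$p
  sorted[5] = ical$philosoph
  sorted[6] = ilosophical$ph
  sorted[7] = l$philosophica
  sorted[8] = losophical$phi
  sorted[9] = ophical$philos
  sorted[10] = osophical$phil
  sorted[11] = phical$philoso
  sorted[12] = philosophical$
  sorted[13] = sophical$philo
sorted[13] = sophical$philo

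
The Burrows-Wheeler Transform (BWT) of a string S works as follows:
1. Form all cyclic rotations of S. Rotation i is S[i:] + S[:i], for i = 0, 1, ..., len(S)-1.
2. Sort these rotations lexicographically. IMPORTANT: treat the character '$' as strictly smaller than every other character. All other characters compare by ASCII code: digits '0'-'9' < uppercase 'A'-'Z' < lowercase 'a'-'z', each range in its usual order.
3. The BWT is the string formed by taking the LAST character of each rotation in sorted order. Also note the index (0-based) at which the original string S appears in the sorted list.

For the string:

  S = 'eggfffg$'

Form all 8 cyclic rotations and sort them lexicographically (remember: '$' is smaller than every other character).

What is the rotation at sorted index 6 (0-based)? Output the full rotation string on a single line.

All 8 rotations (rotation i = S[i:]+S[:i]):
  rot[0] = eggfffg$
  rot[1] = ggfffg$e
  rot[2] = gfffg$eg
  rot[3] = fffg$egg
  rot[4] = ffg$eggf
  rot[5] = fg$eggff
  rot[6] = g$eggfff
  rot[7] = $eggfffg
Sorted (with $ < everything):
  sorted[0] = $eggfffg
  sorted[1] = eggfffg$
  sorted[2] = fffg$egg
  sorted[3] = ffg$eggf
  sorted[4] = fg$eggff
  sorted[5] = g$eggfff
  sorted[6] = gfffg$eg
  sorted[7] = ggfffg$e
sorted[6] = gfffg$eg

Answer: gfffg$eg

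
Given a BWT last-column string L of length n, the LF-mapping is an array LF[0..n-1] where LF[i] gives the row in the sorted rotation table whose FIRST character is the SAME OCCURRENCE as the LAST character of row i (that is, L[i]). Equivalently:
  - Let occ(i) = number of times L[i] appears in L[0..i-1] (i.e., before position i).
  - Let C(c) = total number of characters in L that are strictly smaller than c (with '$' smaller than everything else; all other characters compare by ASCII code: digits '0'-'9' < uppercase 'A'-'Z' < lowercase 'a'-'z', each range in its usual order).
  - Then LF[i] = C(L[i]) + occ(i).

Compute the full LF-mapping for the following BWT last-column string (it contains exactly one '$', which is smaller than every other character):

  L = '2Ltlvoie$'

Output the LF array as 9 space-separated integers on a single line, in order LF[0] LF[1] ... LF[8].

Answer: 1 2 7 5 8 6 4 3 0

Derivation:
Char counts: '$':1, '2':1, 'L':1, 'e':1, 'i':1, 'l':1, 'o':1, 't':1, 'v':1
C (first-col start): C('$')=0, C('2')=1, C('L')=2, C('e')=3, C('i')=4, C('l')=5, C('o')=6, C('t')=7, C('v')=8
L[0]='2': occ=0, LF[0]=C('2')+0=1+0=1
L[1]='L': occ=0, LF[1]=C('L')+0=2+0=2
L[2]='t': occ=0, LF[2]=C('t')+0=7+0=7
L[3]='l': occ=0, LF[3]=C('l')+0=5+0=5
L[4]='v': occ=0, LF[4]=C('v')+0=8+0=8
L[5]='o': occ=0, LF[5]=C('o')+0=6+0=6
L[6]='i': occ=0, LF[6]=C('i')+0=4+0=4
L[7]='e': occ=0, LF[7]=C('e')+0=3+0=3
L[8]='$': occ=0, LF[8]=C('$')+0=0+0=0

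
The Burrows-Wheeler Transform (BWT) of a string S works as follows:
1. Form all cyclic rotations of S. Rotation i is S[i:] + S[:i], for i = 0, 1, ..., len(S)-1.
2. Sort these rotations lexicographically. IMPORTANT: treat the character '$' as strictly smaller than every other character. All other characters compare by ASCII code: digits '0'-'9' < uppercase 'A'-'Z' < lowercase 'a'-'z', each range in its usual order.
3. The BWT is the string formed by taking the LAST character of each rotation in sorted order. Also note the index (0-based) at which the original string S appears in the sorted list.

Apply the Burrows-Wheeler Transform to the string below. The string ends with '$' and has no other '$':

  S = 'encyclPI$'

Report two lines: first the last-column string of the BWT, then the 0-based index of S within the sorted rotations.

All 9 rotations (rotation i = S[i:]+S[:i]):
  rot[0] = encyclPI$
  rot[1] = ncyclPI$e
  rot[2] = cyclPI$en
  rot[3] = yclPI$enc
  rot[4] = clPI$ency
  rot[5] = lPI$encyc
  rot[6] = PI$encycl
  rot[7] = I$encyclP
  rot[8] = $encyclPI
Sorted (with $ < everything):
  sorted[0] = $encyclPI  (last char: 'I')
  sorted[1] = I$encyclP  (last char: 'P')
  sorted[2] = PI$encycl  (last char: 'l')
  sorted[3] = clPI$ency  (last char: 'y')
  sorted[4] = cyclPI$en  (last char: 'n')
  sorted[5] = encyclPI$  (last char: '$')
  sorted[6] = lPI$encyc  (last char: 'c')
  sorted[7] = ncyclPI$e  (last char: 'e')
  sorted[8] = yclPI$enc  (last char: 'c')
Last column: IPlyn$cec
Original string S is at sorted index 5

Answer: IPlyn$cec
5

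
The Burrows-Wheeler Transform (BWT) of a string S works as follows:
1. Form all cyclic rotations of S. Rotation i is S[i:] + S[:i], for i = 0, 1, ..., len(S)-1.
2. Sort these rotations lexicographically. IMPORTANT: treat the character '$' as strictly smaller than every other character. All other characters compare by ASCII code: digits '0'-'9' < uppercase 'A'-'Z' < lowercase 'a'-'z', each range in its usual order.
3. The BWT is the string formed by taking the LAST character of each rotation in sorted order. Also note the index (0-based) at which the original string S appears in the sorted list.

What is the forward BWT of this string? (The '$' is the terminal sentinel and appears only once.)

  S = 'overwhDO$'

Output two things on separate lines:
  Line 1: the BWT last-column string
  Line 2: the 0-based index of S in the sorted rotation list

Answer: OhDvw$eor
5

Derivation:
All 9 rotations (rotation i = S[i:]+S[:i]):
  rot[0] = overwhDO$
  rot[1] = verwhDO$o
  rot[2] = erwhDO$ov
  rot[3] = rwhDO$ove
  rot[4] = whDO$over
  rot[5] = hDO$overw
  rot[6] = DO$overwh
  rot[7] = O$overwhD
  rot[8] = $overwhDO
Sorted (with $ < everything):
  sorted[0] = $overwhDO  (last char: 'O')
  sorted[1] = DO$overwh  (last char: 'h')
  sorted[2] = O$overwhD  (last char: 'D')
  sorted[3] = erwhDO$ov  (last char: 'v')
  sorted[4] = hDO$overw  (last char: 'w')
  sorted[5] = overwhDO$  (last char: '$')
  sorted[6] = rwhDO$ove  (last char: 'e')
  sorted[7] = verwhDO$o  (last char: 'o')
  sorted[8] = whDO$over  (last char: 'r')
Last column: OhDvw$eor
Original string S is at sorted index 5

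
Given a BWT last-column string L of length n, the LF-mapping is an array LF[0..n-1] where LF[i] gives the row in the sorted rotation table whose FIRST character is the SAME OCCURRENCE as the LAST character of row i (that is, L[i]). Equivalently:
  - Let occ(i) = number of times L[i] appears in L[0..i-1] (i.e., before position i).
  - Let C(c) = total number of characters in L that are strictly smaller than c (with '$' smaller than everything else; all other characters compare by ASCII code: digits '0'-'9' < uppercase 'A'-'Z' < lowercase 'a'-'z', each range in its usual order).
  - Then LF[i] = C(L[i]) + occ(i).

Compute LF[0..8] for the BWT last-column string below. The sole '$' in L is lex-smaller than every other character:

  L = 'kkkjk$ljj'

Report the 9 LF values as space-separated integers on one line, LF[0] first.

Answer: 4 5 6 1 7 0 8 2 3

Derivation:
Char counts: '$':1, 'j':3, 'k':4, 'l':1
C (first-col start): C('$')=0, C('j')=1, C('k')=4, C('l')=8
L[0]='k': occ=0, LF[0]=C('k')+0=4+0=4
L[1]='k': occ=1, LF[1]=C('k')+1=4+1=5
L[2]='k': occ=2, LF[2]=C('k')+2=4+2=6
L[3]='j': occ=0, LF[3]=C('j')+0=1+0=1
L[4]='k': occ=3, LF[4]=C('k')+3=4+3=7
L[5]='$': occ=0, LF[5]=C('$')+0=0+0=0
L[6]='l': occ=0, LF[6]=C('l')+0=8+0=8
L[7]='j': occ=1, LF[7]=C('j')+1=1+1=2
L[8]='j': occ=2, LF[8]=C('j')+2=1+2=3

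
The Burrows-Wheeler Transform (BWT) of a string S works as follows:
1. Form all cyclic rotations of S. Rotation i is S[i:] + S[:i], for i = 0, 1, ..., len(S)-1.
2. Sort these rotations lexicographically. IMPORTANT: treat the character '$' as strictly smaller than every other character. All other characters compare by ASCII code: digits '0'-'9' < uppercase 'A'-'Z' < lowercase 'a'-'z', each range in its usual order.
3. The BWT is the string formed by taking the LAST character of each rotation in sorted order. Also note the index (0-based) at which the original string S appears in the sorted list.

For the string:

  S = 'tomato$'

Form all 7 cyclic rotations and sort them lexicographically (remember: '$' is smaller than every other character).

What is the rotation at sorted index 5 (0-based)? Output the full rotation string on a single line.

Answer: to$toma

Derivation:
All 7 rotations (rotation i = S[i:]+S[:i]):
  rot[0] = tomato$
  rot[1] = omato$t
  rot[2] = mato$to
  rot[3] = ato$tom
  rot[4] = to$toma
  rot[5] = o$tomat
  rot[6] = $tomato
Sorted (with $ < everything):
  sorted[0] = $tomato
  sorted[1] = ato$tom
  sorted[2] = mato$to
  sorted[3] = o$tomat
  sorted[4] = omato$t
  sorted[5] = to$toma
  sorted[6] = tomato$
sorted[5] = to$toma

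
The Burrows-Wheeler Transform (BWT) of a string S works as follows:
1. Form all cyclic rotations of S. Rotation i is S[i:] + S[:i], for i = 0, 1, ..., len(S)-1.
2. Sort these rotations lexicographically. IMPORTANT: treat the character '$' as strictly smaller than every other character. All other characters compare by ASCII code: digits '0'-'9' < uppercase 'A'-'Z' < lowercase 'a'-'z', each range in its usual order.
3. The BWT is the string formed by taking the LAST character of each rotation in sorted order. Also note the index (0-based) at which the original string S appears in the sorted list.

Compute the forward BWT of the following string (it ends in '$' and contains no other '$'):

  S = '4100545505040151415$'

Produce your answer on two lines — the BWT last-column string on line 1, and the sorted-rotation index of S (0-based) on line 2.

Answer: 51455045400$15105104
11

Derivation:
All 20 rotations (rotation i = S[i:]+S[:i]):
  rot[0] = 4100545505040151415$
  rot[1] = 100545505040151415$4
  rot[2] = 00545505040151415$41
  rot[3] = 0545505040151415$410
  rot[4] = 545505040151415$4100
  rot[5] = 45505040151415$41005
  rot[6] = 5505040151415$410054
  rot[7] = 505040151415$4100545
  rot[8] = 05040151415$41005455
  rot[9] = 5040151415$410054550
  rot[10] = 040151415$4100545505
  rot[11] = 40151415$41005455050
  rot[12] = 0151415$410054550504
  rot[13] = 151415$4100545505040
  rot[14] = 51415$41005455050401
  rot[15] = 1415$410054550504015
  rot[16] = 415$4100545505040151
  rot[17] = 15$41005455050401514
  rot[18] = 5$410054550504015141
  rot[19] = $4100545505040151415
Sorted (with $ < everything):
  sorted[0] = $4100545505040151415  (last char: '5')
  sorted[1] = 00545505040151415$41  (last char: '1')
  sorted[2] = 0151415$410054550504  (last char: '4')
  sorted[3] = 040151415$4100545505  (last char: '5')
  sorted[4] = 05040151415$41005455  (last char: '5')
  sorted[5] = 0545505040151415$410  (last char: '0')
  sorted[6] = 100545505040151415$4  (last char: '4')
  sorted[7] = 1415$410054550504015  (last char: '5')
  sorted[8] = 15$41005455050401514  (last char: '4')
  sorted[9] = 151415$4100545505040  (last char: '0')
  sorted[10] = 40151415$41005455050  (last char: '0')
  sorted[11] = 4100545505040151415$  (last char: '$')
  sorted[12] = 415$4100545505040151  (last char: '1')
  sorted[13] = 45505040151415$41005  (last char: '5')
  sorted[14] = 5$410054550504015141  (last char: '1')
  sorted[15] = 5040151415$410054550  (last char: '0')
  sorted[16] = 505040151415$4100545  (last char: '5')
  sorted[17] = 51415$41005455050401  (last char: '1')
  sorted[18] = 545505040151415$4100  (last char: '0')
  sorted[19] = 5505040151415$410054  (last char: '4')
Last column: 51455045400$15105104
Original string S is at sorted index 11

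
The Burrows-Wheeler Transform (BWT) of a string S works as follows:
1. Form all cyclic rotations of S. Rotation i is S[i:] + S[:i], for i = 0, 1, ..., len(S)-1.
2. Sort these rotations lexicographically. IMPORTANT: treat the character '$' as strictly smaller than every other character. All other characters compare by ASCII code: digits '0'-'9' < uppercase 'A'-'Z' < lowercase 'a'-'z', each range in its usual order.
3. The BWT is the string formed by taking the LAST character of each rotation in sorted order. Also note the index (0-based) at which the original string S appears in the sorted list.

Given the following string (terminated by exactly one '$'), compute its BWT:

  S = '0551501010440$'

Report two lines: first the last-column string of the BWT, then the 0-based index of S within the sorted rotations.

All 14 rotations (rotation i = S[i:]+S[:i]):
  rot[0] = 0551501010440$
  rot[1] = 551501010440$0
  rot[2] = 51501010440$05
  rot[3] = 1501010440$055
  rot[4] = 501010440$0551
  rot[5] = 01010440$05515
  rot[6] = 1010440$055150
  rot[7] = 010440$0551501
  rot[8] = 10440$05515010
  rot[9] = 0440$055150101
  rot[10] = 440$0551501010
  rot[11] = 40$05515010104
  rot[12] = 0$055150101044
  rot[13] = $0551501010440
Sorted (with $ < everything):
  sorted[0] = $0551501010440  (last char: '0')
  sorted[1] = 0$055150101044  (last char: '4')
  sorted[2] = 01010440$05515  (last char: '5')
  sorted[3] = 010440$0551501  (last char: '1')
  sorted[4] = 0440$055150101  (last char: '1')
  sorted[5] = 0551501010440$  (last char: '$')
  sorted[6] = 1010440$055150  (last char: '0')
  sorted[7] = 10440$05515010  (last char: '0')
  sorted[8] = 1501010440$055  (last char: '5')
  sorted[9] = 40$05515010104  (last char: '4')
  sorted[10] = 440$0551501010  (last char: '0')
  sorted[11] = 501010440$0551  (last char: '1')
  sorted[12] = 51501010440$05  (last char: '5')
  sorted[13] = 551501010440$0  (last char: '0')
Last column: 04511$00540150
Original string S is at sorted index 5

Answer: 04511$00540150
5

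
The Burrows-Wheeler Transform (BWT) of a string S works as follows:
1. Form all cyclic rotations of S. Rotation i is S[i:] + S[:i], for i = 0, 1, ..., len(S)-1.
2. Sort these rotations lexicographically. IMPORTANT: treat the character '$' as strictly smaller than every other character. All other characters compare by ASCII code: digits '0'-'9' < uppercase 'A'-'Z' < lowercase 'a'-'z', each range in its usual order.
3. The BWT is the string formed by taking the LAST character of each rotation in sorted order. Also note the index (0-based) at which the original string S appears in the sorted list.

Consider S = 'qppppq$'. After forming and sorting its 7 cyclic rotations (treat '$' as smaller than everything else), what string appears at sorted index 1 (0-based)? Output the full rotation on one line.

Answer: ppppq$q

Derivation:
All 7 rotations (rotation i = S[i:]+S[:i]):
  rot[0] = qppppq$
  rot[1] = ppppq$q
  rot[2] = pppq$qp
  rot[3] = ppq$qpp
  rot[4] = pq$qppp
  rot[5] = q$qpppp
  rot[6] = $qppppq
Sorted (with $ < everything):
  sorted[0] = $qppppq
  sorted[1] = ppppq$q
  sorted[2] = pppq$qp
  sorted[3] = ppq$qpp
  sorted[4] = pq$qppp
  sorted[5] = q$qpppp
  sorted[6] = qppppq$
sorted[1] = ppppq$q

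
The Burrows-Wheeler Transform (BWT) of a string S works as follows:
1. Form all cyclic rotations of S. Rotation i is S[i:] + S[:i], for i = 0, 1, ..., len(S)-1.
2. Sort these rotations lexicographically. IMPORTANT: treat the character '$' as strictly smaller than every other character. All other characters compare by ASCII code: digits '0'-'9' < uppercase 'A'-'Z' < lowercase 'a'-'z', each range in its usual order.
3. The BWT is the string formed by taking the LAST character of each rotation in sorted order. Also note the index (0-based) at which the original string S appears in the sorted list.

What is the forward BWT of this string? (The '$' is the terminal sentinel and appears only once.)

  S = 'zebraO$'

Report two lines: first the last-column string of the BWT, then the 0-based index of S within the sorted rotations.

All 7 rotations (rotation i = S[i:]+S[:i]):
  rot[0] = zebraO$
  rot[1] = ebraO$z
  rot[2] = braO$ze
  rot[3] = raO$zeb
  rot[4] = aO$zebr
  rot[5] = O$zebra
  rot[6] = $zebraO
Sorted (with $ < everything):
  sorted[0] = $zebraO  (last char: 'O')
  sorted[1] = O$zebra  (last char: 'a')
  sorted[2] = aO$zebr  (last char: 'r')
  sorted[3] = braO$ze  (last char: 'e')
  sorted[4] = ebraO$z  (last char: 'z')
  sorted[5] = raO$zeb  (last char: 'b')
  sorted[6] = zebraO$  (last char: '$')
Last column: Oarezb$
Original string S is at sorted index 6

Answer: Oarezb$
6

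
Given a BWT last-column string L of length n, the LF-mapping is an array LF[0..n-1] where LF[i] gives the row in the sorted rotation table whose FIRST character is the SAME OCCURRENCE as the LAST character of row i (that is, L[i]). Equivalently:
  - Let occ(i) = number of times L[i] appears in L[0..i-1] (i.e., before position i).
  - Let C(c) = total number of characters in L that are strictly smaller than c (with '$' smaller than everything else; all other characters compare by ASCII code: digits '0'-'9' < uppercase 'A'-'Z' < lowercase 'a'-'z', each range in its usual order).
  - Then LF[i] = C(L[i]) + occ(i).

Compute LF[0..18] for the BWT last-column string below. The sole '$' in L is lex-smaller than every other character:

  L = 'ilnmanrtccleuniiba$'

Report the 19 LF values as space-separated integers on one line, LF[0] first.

Answer: 7 10 13 12 1 14 16 17 4 5 11 6 18 15 8 9 3 2 0

Derivation:
Char counts: '$':1, 'a':2, 'b':1, 'c':2, 'e':1, 'i':3, 'l':2, 'm':1, 'n':3, 'r':1, 't':1, 'u':1
C (first-col start): C('$')=0, C('a')=1, C('b')=3, C('c')=4, C('e')=6, C('i')=7, C('l')=10, C('m')=12, C('n')=13, C('r')=16, C('t')=17, C('u')=18
L[0]='i': occ=0, LF[0]=C('i')+0=7+0=7
L[1]='l': occ=0, LF[1]=C('l')+0=10+0=10
L[2]='n': occ=0, LF[2]=C('n')+0=13+0=13
L[3]='m': occ=0, LF[3]=C('m')+0=12+0=12
L[4]='a': occ=0, LF[4]=C('a')+0=1+0=1
L[5]='n': occ=1, LF[5]=C('n')+1=13+1=14
L[6]='r': occ=0, LF[6]=C('r')+0=16+0=16
L[7]='t': occ=0, LF[7]=C('t')+0=17+0=17
L[8]='c': occ=0, LF[8]=C('c')+0=4+0=4
L[9]='c': occ=1, LF[9]=C('c')+1=4+1=5
L[10]='l': occ=1, LF[10]=C('l')+1=10+1=11
L[11]='e': occ=0, LF[11]=C('e')+0=6+0=6
L[12]='u': occ=0, LF[12]=C('u')+0=18+0=18
L[13]='n': occ=2, LF[13]=C('n')+2=13+2=15
L[14]='i': occ=1, LF[14]=C('i')+1=7+1=8
L[15]='i': occ=2, LF[15]=C('i')+2=7+2=9
L[16]='b': occ=0, LF[16]=C('b')+0=3+0=3
L[17]='a': occ=1, LF[17]=C('a')+1=1+1=2
L[18]='$': occ=0, LF[18]=C('$')+0=0+0=0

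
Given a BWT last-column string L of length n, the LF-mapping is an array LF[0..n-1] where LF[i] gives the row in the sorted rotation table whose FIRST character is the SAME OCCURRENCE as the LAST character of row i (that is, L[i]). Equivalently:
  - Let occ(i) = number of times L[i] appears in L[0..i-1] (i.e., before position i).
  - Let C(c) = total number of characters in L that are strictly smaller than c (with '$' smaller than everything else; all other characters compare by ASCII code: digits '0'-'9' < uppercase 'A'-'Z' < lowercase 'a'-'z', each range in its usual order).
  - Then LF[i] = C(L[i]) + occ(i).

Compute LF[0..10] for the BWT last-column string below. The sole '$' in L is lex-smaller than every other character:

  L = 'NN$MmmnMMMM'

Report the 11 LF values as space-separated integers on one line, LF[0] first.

Answer: 6 7 0 1 8 9 10 2 3 4 5

Derivation:
Char counts: '$':1, 'M':5, 'N':2, 'm':2, 'n':1
C (first-col start): C('$')=0, C('M')=1, C('N')=6, C('m')=8, C('n')=10
L[0]='N': occ=0, LF[0]=C('N')+0=6+0=6
L[1]='N': occ=1, LF[1]=C('N')+1=6+1=7
L[2]='$': occ=0, LF[2]=C('$')+0=0+0=0
L[3]='M': occ=0, LF[3]=C('M')+0=1+0=1
L[4]='m': occ=0, LF[4]=C('m')+0=8+0=8
L[5]='m': occ=1, LF[5]=C('m')+1=8+1=9
L[6]='n': occ=0, LF[6]=C('n')+0=10+0=10
L[7]='M': occ=1, LF[7]=C('M')+1=1+1=2
L[8]='M': occ=2, LF[8]=C('M')+2=1+2=3
L[9]='M': occ=3, LF[9]=C('M')+3=1+3=4
L[10]='M': occ=4, LF[10]=C('M')+4=1+4=5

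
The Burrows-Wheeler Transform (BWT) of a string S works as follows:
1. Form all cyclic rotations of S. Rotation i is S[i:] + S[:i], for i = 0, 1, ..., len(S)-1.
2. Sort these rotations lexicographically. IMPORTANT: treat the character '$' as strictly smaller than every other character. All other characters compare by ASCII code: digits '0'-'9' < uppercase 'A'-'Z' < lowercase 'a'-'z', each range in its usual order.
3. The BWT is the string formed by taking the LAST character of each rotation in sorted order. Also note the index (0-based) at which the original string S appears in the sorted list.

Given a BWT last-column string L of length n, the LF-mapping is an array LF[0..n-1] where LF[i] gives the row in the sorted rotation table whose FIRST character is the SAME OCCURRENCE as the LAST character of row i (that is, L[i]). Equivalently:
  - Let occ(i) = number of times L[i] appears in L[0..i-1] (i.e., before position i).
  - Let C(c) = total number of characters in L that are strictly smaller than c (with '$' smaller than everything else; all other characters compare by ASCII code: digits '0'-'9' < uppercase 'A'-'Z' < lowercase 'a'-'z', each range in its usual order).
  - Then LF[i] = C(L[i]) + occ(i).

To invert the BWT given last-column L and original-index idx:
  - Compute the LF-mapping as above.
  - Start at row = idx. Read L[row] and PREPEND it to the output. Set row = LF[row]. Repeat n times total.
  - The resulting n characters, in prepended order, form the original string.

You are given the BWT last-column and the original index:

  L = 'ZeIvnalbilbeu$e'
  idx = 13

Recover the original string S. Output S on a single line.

LF mapping: 2 6 1 14 12 3 10 4 9 11 5 7 13 0 8
Walk LF starting at row 13, prepending L[row]:
  step 1: row=13, L[13]='$', prepend. Next row=LF[13]=0
  step 2: row=0, L[0]='Z', prepend. Next row=LF[0]=2
  step 3: row=2, L[2]='I', prepend. Next row=LF[2]=1
  step 4: row=1, L[1]='e', prepend. Next row=LF[1]=6
  step 5: row=6, L[6]='l', prepend. Next row=LF[6]=10
  step 6: row=10, L[10]='b', prepend. Next row=LF[10]=5
  step 7: row=5, L[5]='a', prepend. Next row=LF[5]=3
  step 8: row=3, L[3]='v', prepend. Next row=LF[3]=14
  step 9: row=14, L[14]='e', prepend. Next row=LF[14]=8
  step 10: row=8, L[8]='i', prepend. Next row=LF[8]=9
  step 11: row=9, L[9]='l', prepend. Next row=LF[9]=11
  step 12: row=11, L[11]='e', prepend. Next row=LF[11]=7
  step 13: row=7, L[7]='b', prepend. Next row=LF[7]=4
  step 14: row=4, L[4]='n', prepend. Next row=LF[4]=12
  step 15: row=12, L[12]='u', prepend. Next row=LF[12]=13
Reversed output: unbelievableIZ$

Answer: unbelievableIZ$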